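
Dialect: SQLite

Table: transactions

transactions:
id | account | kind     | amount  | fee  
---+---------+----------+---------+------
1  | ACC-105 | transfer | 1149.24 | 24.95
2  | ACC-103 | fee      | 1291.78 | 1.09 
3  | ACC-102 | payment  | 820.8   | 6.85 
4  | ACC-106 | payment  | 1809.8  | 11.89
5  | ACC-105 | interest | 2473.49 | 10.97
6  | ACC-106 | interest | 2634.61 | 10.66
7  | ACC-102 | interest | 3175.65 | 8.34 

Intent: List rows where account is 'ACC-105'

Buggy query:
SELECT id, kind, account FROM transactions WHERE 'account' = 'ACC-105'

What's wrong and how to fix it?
Bug: Single quotes denote string literals in SQL; the column name is being compared as a constant string

Fix: Reference the column as account without single quotes

Corrected query:
SELECT id, kind, account FROM transactions WHERE account = 'ACC-105'

Result:
id | kind     | account
---+----------+--------
1  | transfer | ACC-105
5  | interest | ACC-105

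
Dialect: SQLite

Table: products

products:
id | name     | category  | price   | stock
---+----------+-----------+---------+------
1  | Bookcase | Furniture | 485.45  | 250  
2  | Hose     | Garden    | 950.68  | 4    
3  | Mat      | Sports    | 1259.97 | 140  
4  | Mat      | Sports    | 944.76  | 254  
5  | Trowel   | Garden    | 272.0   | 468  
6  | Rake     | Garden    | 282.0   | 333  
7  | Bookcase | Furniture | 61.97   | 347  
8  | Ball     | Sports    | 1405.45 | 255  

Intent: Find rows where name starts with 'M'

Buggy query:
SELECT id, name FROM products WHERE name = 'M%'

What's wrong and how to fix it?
Bug: '=' compares the literal string including the % character; pattern matching needs LIKE

Fix: Replace '=' with LIKE so 'M%' is treated as a pattern

Corrected query:
SELECT id, name FROM products WHERE name LIKE 'M%'

Result:
id | name
---+-----
3  | Mat 
4  | Mat 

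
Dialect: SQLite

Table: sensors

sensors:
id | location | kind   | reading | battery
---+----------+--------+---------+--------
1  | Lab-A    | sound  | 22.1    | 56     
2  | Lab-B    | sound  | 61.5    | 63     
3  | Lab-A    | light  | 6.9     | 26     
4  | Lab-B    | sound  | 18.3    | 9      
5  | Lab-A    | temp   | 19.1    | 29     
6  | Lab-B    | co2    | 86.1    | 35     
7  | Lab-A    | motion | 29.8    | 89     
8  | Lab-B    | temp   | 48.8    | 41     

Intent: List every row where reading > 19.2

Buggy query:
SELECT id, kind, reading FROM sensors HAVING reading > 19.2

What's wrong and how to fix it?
Bug: HAVING filters the output of aggregation, but this query has no GROUP BY and no aggregate functions, so SQLite rejects it (HAVING clause on a non-aggregate query); the condition here is per row

Fix: Use WHERE for row-level filtering

Corrected query:
SELECT id, kind, reading FROM sensors WHERE reading > 19.2

Result:
id | kind   | reading
---+--------+--------
1  | sound  | 22.1   
2  | sound  | 61.5   
6  | co2    | 86.1   
7  | motion | 29.8   
8  | temp   | 48.8   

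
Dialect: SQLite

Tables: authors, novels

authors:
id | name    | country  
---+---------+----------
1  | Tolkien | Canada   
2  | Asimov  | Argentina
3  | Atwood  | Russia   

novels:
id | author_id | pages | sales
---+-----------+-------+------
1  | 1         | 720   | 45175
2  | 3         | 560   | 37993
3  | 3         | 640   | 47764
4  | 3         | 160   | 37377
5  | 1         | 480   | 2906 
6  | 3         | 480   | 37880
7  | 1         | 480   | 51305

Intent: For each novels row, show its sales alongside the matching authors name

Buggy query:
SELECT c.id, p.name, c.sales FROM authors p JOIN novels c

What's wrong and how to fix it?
Bug: JOIN with no ON clause produces a cartesian product; every novels row pairs with every authors row

Fix: Specify the join condition linking the foreign key to the parent id

Corrected query:
SELECT c.id, p.name, c.sales FROM authors p JOIN novels c ON c.author_id = p.id

Result:
id | name    | sales
---+---------+------
1  | Tolkien | 45175
2  | Atwood  | 37993
3  | Atwood  | 47764
4  | Atwood  | 37377
5  | Tolkien | 2906 
6  | Atwood  | 37880
7  | Tolkien | 51305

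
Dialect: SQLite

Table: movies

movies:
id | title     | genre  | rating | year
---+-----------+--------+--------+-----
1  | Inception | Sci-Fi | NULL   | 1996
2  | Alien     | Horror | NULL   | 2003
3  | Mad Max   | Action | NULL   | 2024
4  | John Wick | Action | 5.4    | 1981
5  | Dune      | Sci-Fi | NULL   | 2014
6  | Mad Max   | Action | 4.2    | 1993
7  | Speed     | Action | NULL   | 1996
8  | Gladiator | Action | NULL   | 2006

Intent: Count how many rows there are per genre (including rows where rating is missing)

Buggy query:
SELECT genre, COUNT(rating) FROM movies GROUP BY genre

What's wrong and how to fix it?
Bug: COUNT(column) counts non-NULL values only; rows with NULL rating aren't counted

Fix: Use COUNT(*) to count all rows regardless of NULL

Corrected query:
SELECT genre, COUNT(*) FROM movies GROUP BY genre

Result:
genre  | COUNT(*)
-------+---------
Action | 5       
Horror | 1       
Sci-Fi | 2       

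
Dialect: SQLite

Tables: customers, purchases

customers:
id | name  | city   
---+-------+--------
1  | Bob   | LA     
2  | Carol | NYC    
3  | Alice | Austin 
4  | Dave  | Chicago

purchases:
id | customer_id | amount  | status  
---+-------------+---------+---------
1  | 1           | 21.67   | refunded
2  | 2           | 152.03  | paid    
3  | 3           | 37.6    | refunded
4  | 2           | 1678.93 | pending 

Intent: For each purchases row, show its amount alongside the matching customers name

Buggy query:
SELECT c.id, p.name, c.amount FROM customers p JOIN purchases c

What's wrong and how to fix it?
Bug: Missing join condition: each purchases row is matched to all customers rows instead of just its own

Fix: Specify the join condition linking the foreign key to the parent id

Corrected query:
SELECT c.id, p.name, c.amount FROM customers p JOIN purchases c ON c.customer_id = p.id

Result:
id | name  | amount 
---+-------+--------
1  | Bob   | 21.67  
2  | Carol | 152.03 
3  | Alice | 37.6   
4  | Carol | 1678.93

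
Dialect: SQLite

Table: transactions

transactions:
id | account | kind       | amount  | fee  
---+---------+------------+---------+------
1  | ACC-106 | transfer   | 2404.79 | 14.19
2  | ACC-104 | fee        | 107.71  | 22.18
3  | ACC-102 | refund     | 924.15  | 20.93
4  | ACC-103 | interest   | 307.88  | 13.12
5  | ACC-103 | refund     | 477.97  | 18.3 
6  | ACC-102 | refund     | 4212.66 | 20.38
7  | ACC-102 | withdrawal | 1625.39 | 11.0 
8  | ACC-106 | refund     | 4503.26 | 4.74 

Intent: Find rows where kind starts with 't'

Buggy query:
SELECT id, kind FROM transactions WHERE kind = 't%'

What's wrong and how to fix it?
Bug: '=' compares the literal string including the % character; pattern matching needs LIKE

Fix: Use LIKE for wildcard pattern matching

Corrected query:
SELECT id, kind FROM transactions WHERE kind LIKE 't%'

Result:
id | kind    
---+---------
1  | transfer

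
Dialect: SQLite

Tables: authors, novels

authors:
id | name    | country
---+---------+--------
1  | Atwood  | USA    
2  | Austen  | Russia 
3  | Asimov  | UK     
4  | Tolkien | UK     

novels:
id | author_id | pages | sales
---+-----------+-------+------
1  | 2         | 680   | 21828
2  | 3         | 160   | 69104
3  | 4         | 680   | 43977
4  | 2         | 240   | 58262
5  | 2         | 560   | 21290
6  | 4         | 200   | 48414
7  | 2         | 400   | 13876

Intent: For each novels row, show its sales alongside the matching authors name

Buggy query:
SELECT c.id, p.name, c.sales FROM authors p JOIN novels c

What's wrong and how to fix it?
Bug: JOIN with no ON clause produces a cartesian product; every novels row pairs with every authors row

Fix: Add ON c.author_id = p.id to the JOIN

Corrected query:
SELECT c.id, p.name, c.sales FROM authors p JOIN novels c ON c.author_id = p.id

Result:
id | name    | sales
---+---------+------
1  | Austen  | 21828
2  | Asimov  | 69104
3  | Tolkien | 43977
4  | Austen  | 58262
5  | Austen  | 21290
6  | Tolkien | 48414
7  | Austen  | 13876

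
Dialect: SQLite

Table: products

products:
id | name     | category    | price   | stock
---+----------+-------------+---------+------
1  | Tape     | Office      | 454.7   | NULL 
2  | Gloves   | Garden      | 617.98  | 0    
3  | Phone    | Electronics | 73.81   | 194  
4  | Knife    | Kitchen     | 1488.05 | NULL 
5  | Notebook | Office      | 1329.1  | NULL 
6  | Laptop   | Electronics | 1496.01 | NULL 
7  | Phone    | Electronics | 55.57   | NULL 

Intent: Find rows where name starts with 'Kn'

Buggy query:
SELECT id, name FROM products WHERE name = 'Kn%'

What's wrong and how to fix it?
Bug: '=' compares the literal string including the % character; pattern matching needs LIKE

Fix: Use LIKE for wildcard pattern matching

Corrected query:
SELECT id, name FROM products WHERE name LIKE 'Kn%'

Result:
id | name 
---+------
4  | Knife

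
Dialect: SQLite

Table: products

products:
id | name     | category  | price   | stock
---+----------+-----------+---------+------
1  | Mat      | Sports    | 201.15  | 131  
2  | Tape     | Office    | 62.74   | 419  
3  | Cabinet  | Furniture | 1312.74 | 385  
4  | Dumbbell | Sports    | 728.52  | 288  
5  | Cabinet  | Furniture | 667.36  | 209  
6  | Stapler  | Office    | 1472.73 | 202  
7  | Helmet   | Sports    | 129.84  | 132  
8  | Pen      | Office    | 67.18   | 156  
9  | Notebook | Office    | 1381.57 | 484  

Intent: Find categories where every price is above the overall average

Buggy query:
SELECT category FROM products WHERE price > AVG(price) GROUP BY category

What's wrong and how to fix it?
Bug: AVG() is an aggregate; it can't sit directly in WHERE

Fix: Use a subquery for AVG and a HAVING MIN(...) filter so the condition holds for every row in the group

Corrected query:
SELECT category FROM products GROUP BY category HAVING MIN(price) > (SELECT AVG(price) FROM products)

Result:
(no rows)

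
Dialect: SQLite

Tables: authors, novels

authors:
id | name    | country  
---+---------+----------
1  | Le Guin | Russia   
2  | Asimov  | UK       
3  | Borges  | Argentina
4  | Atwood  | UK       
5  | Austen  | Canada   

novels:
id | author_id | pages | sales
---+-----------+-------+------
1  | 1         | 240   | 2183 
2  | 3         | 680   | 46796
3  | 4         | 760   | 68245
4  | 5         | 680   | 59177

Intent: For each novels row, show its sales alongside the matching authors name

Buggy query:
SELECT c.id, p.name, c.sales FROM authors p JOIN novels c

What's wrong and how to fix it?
Bug: Missing join condition: each novels row is matched to all authors rows instead of just its own

Fix: Specify the join condition linking the foreign key to the parent id

Corrected query:
SELECT c.id, p.name, c.sales FROM authors p JOIN novels c ON c.author_id = p.id

Result:
id | name    | sales
---+---------+------
1  | Le Guin | 2183 
2  | Borges  | 46796
3  | Atwood  | 68245
4  | Austen  | 59177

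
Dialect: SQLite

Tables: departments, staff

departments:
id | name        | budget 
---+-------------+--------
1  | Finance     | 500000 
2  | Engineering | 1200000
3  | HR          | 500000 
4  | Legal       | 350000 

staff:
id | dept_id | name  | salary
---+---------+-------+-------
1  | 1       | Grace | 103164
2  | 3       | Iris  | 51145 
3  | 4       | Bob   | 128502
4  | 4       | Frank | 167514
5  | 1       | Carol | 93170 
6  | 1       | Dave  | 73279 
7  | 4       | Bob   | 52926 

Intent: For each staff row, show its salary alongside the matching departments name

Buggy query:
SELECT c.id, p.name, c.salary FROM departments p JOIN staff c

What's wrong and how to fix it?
Bug: JOIN with no ON clause produces a cartesian product; every staff row pairs with every departments row

Fix: Specify the join condition linking the foreign key to the parent id

Corrected query:
SELECT c.id, p.name, c.salary FROM departments p JOIN staff c ON c.dept_id = p.id

Result:
id | name    | salary
---+---------+-------
1  | Finance | 103164
2  | HR      | 51145 
3  | Legal   | 128502
4  | Legal   | 167514
5  | Finance | 93170 
6  | Finance | 73279 
7  | Legal   | 52926 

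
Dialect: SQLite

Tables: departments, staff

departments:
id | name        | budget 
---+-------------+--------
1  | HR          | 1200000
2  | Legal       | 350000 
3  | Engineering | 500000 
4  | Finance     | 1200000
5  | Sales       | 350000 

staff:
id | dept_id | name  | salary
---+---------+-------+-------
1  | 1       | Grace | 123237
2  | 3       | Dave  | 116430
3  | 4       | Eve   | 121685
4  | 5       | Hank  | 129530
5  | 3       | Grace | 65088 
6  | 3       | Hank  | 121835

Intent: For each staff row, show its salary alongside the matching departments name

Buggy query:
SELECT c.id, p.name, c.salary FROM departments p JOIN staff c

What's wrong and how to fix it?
Bug: JOIN with no ON clause produces a cartesian product; every staff row pairs with every departments row

Fix: Specify the join condition linking the foreign key to the parent id

Corrected query:
SELECT c.id, p.name, c.salary FROM departments p JOIN staff c ON c.dept_id = p.id

Result:
id | name        | salary
---+-------------+-------
1  | HR          | 123237
2  | Engineering | 116430
3  | Finance     | 121685
4  | Sales       | 129530
5  | Engineering | 65088 
6  | Engineering | 121835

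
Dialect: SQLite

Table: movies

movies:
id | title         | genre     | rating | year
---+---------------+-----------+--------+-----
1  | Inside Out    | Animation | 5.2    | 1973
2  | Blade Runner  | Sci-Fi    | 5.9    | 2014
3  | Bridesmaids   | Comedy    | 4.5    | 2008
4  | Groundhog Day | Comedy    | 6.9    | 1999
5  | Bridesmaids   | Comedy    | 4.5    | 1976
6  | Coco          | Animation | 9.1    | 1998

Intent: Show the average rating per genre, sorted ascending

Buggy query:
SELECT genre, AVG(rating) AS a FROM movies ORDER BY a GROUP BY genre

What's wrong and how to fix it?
Bug: GROUP BY must precede ORDER BY

Fix: Reorder: SELECT … FROM … GROUP BY … ORDER BY …

Corrected query:
SELECT genre, AVG(rating) AS a FROM movies GROUP BY genre ORDER BY a

Result:
genre     | a   
----------+-----
Comedy    | 5.3 
Sci-Fi    | 5.9 
Animation | 7.15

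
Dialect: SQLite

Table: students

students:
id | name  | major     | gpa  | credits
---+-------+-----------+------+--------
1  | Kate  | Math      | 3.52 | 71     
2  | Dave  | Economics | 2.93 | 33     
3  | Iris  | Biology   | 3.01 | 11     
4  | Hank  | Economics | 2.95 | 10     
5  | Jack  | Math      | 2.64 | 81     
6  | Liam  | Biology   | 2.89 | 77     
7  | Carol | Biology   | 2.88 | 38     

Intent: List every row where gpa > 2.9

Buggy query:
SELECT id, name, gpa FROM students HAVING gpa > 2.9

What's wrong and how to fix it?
Bug: HAVING filters the output of aggregation, but this query has no GROUP BY and no aggregate functions, so SQLite rejects it (HAVING clause on a non-aggregate query); the condition here is per row

Fix: Replace HAVING with WHERE since the condition applies to individual rows

Corrected query:
SELECT id, name, gpa FROM students WHERE gpa > 2.9

Result:
id | name | gpa 
---+------+-----
1  | Kate | 3.52
2  | Dave | 2.93
3  | Iris | 3.01
4  | Hank | 2.95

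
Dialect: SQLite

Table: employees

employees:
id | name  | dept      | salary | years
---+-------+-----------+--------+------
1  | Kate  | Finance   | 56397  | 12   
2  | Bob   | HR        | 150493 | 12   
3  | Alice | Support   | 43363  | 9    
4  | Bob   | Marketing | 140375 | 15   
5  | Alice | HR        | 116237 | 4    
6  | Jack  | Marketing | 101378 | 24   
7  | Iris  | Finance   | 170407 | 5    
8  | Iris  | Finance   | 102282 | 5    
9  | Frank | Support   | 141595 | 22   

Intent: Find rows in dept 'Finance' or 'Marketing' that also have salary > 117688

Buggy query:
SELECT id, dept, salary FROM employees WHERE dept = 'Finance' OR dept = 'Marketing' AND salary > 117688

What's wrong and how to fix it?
Bug: Without parentheses, AND is evaluated before OR, so the salary filter only applies to the 'Marketing' branch

Fix: Group the OR with parentheses (or use IN), then AND the threshold

Corrected query:
SELECT id, dept, salary FROM employees WHERE (dept = 'Finance' OR dept = 'Marketing') AND salary > 117688

Result:
id | dept      | salary
---+-----------+-------
4  | Marketing | 140375
7  | Finance   | 170407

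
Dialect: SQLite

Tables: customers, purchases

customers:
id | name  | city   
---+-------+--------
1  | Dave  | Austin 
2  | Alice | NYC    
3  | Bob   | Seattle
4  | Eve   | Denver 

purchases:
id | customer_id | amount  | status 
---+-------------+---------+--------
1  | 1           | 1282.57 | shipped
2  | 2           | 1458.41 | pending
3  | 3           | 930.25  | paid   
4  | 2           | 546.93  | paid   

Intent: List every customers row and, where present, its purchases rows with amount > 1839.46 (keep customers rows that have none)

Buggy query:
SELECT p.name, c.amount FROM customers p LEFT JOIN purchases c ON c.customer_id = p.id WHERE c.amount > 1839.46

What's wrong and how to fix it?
Bug: Filtering c.amount in WHERE discards the NULL rows produced by LEFT JOIN, turning it into an inner join

Fix: Move the right-table condition into the ON clause so unmatched parents are kept

Corrected query:
SELECT p.name, c.amount FROM customers p LEFT JOIN purchases c ON c.customer_id = p.id AND c.amount > 1839.46

Result:
name  | amount
------+-------
Dave  | NULL  
Alice | NULL  
Bob   | NULL  
Eve   | NULL  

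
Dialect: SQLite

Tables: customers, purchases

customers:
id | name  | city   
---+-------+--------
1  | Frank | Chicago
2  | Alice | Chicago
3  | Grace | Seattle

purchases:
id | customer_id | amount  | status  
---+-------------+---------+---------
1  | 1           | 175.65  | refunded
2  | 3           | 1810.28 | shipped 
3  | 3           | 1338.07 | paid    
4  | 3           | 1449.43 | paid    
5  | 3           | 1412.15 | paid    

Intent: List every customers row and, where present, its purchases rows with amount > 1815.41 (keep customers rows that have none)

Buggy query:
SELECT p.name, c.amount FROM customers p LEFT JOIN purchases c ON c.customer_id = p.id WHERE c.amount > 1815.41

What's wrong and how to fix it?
Bug: Filtering c.amount in WHERE discards the NULL rows produced by LEFT JOIN, turning it into an inner join

Fix: Put 'c.amount > 1815.41' in the JOIN's ON clause instead of WHERE

Corrected query:
SELECT p.name, c.amount FROM customers p LEFT JOIN purchases c ON c.customer_id = p.id AND c.amount > 1815.41

Result:
name  | amount
------+-------
Frank | NULL  
Alice | NULL  
Grace | NULL  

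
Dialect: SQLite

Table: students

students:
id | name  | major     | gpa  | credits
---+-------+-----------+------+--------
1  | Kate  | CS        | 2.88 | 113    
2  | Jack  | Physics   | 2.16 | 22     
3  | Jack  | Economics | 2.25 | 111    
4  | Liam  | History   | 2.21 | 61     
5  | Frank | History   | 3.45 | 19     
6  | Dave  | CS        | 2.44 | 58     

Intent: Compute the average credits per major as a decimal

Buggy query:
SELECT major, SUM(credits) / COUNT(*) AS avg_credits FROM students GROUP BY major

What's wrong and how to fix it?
Bug: SUM(credits) and COUNT(*) are both integers; the division truncates the fractional part

Fix: Multiply by 1.0 (or CAST to REAL) to force floating-point division

Corrected query:
SELECT major, SUM(credits) * 1.0 / COUNT(*) AS avg_credits FROM students GROUP BY major

Result:
major     | avg_credits
----------+------------
CS        | 85.5       
Economics | 111        
History   | 40         
Physics   | 22         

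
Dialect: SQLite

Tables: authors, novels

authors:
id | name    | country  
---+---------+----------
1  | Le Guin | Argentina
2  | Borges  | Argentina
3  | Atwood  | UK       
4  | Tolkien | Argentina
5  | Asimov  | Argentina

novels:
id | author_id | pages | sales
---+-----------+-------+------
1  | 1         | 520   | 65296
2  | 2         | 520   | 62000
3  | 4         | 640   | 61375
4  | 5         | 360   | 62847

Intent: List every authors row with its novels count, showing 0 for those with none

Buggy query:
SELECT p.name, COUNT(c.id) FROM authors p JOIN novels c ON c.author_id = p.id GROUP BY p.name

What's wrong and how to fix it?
Bug: An inner join excludes parents with zero children

Fix: Switch to LEFT JOIN to retain unmatched parent rows

Corrected query:
SELECT p.name, COUNT(c.id) FROM authors p LEFT JOIN novels c ON c.author_id = p.id GROUP BY p.name

Result:
name    | COUNT(c.id)
--------+------------
Asimov  | 1          
Atwood  | 0          
Borges  | 1          
Le Guin | 1          
Tolkien | 1          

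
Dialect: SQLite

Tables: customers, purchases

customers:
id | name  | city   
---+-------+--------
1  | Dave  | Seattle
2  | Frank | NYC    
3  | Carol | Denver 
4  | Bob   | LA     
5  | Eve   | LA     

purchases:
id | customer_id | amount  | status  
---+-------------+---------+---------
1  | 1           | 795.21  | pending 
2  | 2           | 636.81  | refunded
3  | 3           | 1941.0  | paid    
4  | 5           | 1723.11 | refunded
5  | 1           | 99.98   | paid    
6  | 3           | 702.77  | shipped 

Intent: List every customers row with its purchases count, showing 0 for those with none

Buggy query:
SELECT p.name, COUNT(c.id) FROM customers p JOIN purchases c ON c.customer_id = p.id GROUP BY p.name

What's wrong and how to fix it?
Bug: INNER JOIN drops customers rows that have no matching purchases rows

Fix: Switch to LEFT JOIN to retain unmatched parent rows

Corrected query:
SELECT p.name, COUNT(c.id) FROM customers p LEFT JOIN purchases c ON c.customer_id = p.id GROUP BY p.name

Result:
name  | COUNT(c.id)
------+------------
Bob   | 0          
Carol | 2          
Dave  | 2          
Eve   | 1          
Frank | 1          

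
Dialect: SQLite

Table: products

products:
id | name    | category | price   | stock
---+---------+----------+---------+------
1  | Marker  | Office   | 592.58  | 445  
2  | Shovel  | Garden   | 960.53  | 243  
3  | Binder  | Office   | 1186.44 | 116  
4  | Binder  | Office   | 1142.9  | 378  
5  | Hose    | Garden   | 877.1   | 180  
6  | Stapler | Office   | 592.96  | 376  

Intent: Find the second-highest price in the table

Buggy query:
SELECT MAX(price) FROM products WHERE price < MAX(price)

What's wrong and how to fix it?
Bug: MAX(price) on the right of the comparison is an aggregate-in-WHERE error

Fix: Compute the overall MAX in a subquery, then take MAX of rows below it

Corrected query:
SELECT MAX(price) FROM products WHERE price < (SELECT MAX(price) FROM products)

Result:
MAX(price)
----------
1142.9    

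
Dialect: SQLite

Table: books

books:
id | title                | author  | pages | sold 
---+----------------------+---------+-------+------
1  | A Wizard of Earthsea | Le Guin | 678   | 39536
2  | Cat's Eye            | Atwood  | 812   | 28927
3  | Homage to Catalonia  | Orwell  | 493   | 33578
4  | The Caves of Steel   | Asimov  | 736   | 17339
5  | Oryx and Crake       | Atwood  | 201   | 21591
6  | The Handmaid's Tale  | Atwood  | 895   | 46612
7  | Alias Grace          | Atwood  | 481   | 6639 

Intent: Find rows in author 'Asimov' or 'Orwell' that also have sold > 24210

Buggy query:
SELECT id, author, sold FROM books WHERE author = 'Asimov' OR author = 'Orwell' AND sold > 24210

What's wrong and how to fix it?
Bug: Without parentheses, AND is evaluated before OR, so the sold filter only applies to the 'Orwell' branch

Fix: Group the OR with parentheses (or use IN), then AND the threshold

Corrected query:
SELECT id, author, sold FROM books WHERE (author = 'Asimov' OR author = 'Orwell') AND sold > 24210

Result:
id | author | sold 
---+--------+------
3  | Orwell | 33578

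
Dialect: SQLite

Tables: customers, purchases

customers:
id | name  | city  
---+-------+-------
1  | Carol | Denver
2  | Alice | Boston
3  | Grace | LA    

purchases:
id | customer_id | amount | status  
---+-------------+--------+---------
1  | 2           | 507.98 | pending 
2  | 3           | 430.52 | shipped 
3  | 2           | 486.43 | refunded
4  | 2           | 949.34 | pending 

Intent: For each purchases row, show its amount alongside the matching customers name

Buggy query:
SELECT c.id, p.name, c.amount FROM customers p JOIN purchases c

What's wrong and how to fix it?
Bug: Missing join condition: each purchases row is matched to all customers rows instead of just its own

Fix: Specify the join condition linking the foreign key to the parent id

Corrected query:
SELECT c.id, p.name, c.amount FROM customers p JOIN purchases c ON c.customer_id = p.id

Result:
id | name  | amount
---+-------+-------
1  | Alice | 507.98
2  | Grace | 430.52
3  | Alice | 486.43
4  | Alice | 949.34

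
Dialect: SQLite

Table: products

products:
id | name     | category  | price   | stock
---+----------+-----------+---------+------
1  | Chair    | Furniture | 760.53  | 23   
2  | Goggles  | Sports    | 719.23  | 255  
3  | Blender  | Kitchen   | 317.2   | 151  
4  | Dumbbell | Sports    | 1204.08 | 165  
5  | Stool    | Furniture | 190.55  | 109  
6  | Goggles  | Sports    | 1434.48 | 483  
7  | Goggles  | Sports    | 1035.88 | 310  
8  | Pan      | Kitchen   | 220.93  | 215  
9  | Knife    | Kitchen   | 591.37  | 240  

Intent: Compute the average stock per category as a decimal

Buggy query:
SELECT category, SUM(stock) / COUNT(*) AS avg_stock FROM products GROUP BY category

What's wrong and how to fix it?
Bug: Both operands are integers, so '/' performs integer division and truncates

Fix: Multiply by 1.0 (or CAST to REAL) to force floating-point division

Corrected query:
SELECT category, SUM(stock) * 1.0 / COUNT(*) AS avg_stock FROM products GROUP BY category

Result:
category  | avg_stock
----------+----------
Furniture | 66       
Kitchen   | 202      
Sports    | 303.25   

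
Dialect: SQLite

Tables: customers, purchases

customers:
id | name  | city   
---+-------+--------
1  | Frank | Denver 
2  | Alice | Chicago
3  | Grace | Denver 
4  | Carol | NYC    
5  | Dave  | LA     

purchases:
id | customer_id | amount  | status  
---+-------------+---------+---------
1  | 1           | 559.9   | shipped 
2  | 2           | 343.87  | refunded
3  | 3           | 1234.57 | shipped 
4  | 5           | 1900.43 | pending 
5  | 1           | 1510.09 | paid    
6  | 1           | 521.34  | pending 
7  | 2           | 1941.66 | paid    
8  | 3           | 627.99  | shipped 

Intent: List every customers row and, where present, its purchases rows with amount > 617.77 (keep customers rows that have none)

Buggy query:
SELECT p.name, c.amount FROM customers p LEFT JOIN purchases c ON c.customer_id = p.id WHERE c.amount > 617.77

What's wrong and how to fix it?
Bug: Filtering c.amount in WHERE discards the NULL rows produced by LEFT JOIN, turning it into an inner join

Fix: Put 'c.amount > 617.77' in the JOIN's ON clause instead of WHERE

Corrected query:
SELECT p.name, c.amount FROM customers p LEFT JOIN purchases c ON c.customer_id = p.id AND c.amount > 617.77

Result:
name  | amount 
------+--------
Frank | 1510.09
Alice | 1941.66
Grace | 627.99 
Grace | 1234.57
Carol | NULL   
Dave  | 1900.43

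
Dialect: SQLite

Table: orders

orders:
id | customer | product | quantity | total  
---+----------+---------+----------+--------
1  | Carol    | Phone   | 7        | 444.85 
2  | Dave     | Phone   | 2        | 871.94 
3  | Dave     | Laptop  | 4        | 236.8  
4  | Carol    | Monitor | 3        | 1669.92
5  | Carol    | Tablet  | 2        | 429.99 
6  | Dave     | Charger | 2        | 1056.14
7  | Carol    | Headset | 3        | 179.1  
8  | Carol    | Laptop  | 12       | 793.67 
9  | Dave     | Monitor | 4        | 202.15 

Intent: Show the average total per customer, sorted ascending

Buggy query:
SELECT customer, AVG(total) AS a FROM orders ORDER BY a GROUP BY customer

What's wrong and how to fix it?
Bug: ORDER BY appears before GROUP BY; SQL clause order requires GROUP BY first

Fix: Move ORDER BY to the end, after GROUP BY

Corrected query:
SELECT customer, AVG(total) AS a FROM orders GROUP BY customer ORDER BY a

Result:
customer | a       
---------+---------
Dave     | 591.7575
Carol    | 703.506 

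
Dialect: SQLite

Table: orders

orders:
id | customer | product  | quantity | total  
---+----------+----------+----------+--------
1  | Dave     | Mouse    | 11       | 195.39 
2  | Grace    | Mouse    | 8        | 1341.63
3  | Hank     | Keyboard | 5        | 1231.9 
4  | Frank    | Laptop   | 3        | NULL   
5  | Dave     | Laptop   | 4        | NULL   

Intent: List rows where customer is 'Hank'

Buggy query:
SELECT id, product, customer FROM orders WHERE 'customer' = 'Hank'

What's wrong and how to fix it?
Bug: Single quotes denote string literals in SQL; the column name is being compared as a constant string

Fix: Remove the quotes around the column name (or use double quotes for an identifier)

Corrected query:
SELECT id, product, customer FROM orders WHERE customer = 'Hank'

Result:
id | product  | customer
---+----------+---------
3  | Keyboard | Hank    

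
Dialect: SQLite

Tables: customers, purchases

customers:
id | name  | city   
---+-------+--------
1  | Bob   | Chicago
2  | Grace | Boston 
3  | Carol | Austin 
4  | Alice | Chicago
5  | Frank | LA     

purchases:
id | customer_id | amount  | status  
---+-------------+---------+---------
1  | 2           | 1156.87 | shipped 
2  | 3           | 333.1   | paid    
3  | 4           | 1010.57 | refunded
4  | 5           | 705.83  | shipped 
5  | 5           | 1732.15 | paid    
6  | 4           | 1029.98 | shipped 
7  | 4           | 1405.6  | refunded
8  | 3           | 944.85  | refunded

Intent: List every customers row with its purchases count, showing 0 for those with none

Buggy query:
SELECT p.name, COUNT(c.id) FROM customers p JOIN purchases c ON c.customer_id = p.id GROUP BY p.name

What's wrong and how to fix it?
Bug: INNER JOIN drops customers rows that have no matching purchases rows

Fix: Switch to LEFT JOIN to retain unmatched parent rows

Corrected query:
SELECT p.name, COUNT(c.id) FROM customers p LEFT JOIN purchases c ON c.customer_id = p.id GROUP BY p.name

Result:
name  | COUNT(c.id)
------+------------
Alice | 3          
Bob   | 0          
Carol | 2          
Frank | 2          
Grace | 1          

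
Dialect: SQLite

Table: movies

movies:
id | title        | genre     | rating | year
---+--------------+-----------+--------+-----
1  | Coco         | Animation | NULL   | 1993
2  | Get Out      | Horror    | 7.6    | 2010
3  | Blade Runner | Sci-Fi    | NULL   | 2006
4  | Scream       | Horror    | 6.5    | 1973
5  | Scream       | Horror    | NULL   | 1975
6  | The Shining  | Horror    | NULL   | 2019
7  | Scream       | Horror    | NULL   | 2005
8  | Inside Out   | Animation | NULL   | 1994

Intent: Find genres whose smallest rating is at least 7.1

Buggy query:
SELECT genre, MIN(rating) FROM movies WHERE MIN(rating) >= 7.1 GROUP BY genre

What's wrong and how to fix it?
Bug: MIN() in WHERE is a misuse of aggregate

Fix: Use HAVING for the per-group MIN condition

Corrected query:
SELECT genre, MIN(rating) FROM movies GROUP BY genre HAVING MIN(rating) >= 7.1

Result:
(no rows)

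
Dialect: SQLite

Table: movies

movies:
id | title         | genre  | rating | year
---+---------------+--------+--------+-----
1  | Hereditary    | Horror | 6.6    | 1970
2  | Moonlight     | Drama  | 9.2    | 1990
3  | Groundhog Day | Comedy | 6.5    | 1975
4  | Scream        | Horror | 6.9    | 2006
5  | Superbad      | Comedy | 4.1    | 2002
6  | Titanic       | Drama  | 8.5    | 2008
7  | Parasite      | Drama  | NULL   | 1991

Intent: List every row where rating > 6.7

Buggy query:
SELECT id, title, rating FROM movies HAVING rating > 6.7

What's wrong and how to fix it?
Bug: This is a non-aggregate query (no GROUP BY, no aggregates), so in SQLite the HAVING clause is invalid here; a row-level condition belongs in WHERE

Fix: Replace HAVING with WHERE since the condition applies to individual rows

Corrected query:
SELECT id, title, rating FROM movies WHERE rating > 6.7

Result:
id | title     | rating
---+-----------+-------
2  | Moonlight | 9.2   
4  | Scream    | 6.9   
6  | Titanic   | 8.5   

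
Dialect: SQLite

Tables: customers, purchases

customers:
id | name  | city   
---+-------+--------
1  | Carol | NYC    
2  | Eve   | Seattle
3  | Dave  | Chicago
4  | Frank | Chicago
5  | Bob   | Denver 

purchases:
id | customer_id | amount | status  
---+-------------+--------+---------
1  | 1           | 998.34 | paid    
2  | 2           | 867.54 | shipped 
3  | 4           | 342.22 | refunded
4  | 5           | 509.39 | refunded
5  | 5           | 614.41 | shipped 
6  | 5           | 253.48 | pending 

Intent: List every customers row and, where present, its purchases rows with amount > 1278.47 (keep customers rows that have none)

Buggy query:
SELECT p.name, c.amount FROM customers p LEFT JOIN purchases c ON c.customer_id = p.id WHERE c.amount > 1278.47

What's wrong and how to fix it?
Bug: Filtering c.amount in WHERE discards the NULL rows produced by LEFT JOIN, turning it into an inner join

Fix: Put 'c.amount > 1278.47' in the JOIN's ON clause instead of WHERE

Corrected query:
SELECT p.name, c.amount FROM customers p LEFT JOIN purchases c ON c.customer_id = p.id AND c.amount > 1278.47

Result:
name  | amount
------+-------
Carol | NULL  
Eve   | NULL  
Dave  | NULL  
Frank | NULL  
Bob   | NULL  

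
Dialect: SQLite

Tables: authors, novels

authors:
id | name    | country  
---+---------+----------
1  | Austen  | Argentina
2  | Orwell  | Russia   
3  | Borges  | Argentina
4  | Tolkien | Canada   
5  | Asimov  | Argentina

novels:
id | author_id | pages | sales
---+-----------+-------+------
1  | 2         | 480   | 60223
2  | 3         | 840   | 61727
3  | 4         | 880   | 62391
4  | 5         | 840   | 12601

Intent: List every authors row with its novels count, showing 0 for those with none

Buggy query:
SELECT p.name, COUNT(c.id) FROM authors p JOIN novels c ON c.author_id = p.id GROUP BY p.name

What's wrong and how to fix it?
Bug: INNER JOIN drops authors rows that have no matching novels rows

Fix: Use LEFT JOIN so parents without children still appear (COUNT(c.id) gives 0)

Corrected query:
SELECT p.name, COUNT(c.id) FROM authors p LEFT JOIN novels c ON c.author_id = p.id GROUP BY p.name

Result:
name    | COUNT(c.id)
--------+------------
Asimov  | 1          
Austen  | 0          
Borges  | 1          
Orwell  | 1          
Tolkien | 1          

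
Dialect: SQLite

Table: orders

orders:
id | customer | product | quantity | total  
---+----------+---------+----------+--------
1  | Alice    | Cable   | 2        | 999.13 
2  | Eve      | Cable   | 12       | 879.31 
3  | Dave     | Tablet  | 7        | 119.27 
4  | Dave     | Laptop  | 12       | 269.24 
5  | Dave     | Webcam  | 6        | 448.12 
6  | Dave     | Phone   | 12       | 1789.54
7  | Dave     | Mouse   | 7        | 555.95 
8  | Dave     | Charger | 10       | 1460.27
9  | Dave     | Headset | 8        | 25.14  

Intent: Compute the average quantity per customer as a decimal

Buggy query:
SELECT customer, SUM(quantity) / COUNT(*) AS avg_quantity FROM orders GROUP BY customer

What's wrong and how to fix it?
Bug: SUM(quantity) and COUNT(*) are both integers; the division truncates the fractional part

Fix: Cast one side to REAL so the division keeps the fractional part

Corrected query:
SELECT customer, SUM(quantity) * 1.0 / COUNT(*) AS avg_quantity FROM orders GROUP BY customer

Result:
customer | avg_quantity
---------+-------------
Alice    | 2           
Dave     | 8.857143    
Eve      | 12          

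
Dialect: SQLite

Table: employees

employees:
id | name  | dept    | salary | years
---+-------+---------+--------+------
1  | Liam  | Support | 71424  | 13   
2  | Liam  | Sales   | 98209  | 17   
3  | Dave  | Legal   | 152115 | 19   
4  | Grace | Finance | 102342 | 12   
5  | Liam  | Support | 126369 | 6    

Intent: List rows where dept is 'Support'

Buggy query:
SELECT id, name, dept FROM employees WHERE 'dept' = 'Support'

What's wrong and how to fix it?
Bug: Single quotes denote string literals in SQL; the column name is being compared as a constant string

Fix: Reference the column as dept without single quotes

Corrected query:
SELECT id, name, dept FROM employees WHERE dept = 'Support'

Result:
id | name | dept   
---+------+--------
1  | Liam | Support
5  | Liam | Support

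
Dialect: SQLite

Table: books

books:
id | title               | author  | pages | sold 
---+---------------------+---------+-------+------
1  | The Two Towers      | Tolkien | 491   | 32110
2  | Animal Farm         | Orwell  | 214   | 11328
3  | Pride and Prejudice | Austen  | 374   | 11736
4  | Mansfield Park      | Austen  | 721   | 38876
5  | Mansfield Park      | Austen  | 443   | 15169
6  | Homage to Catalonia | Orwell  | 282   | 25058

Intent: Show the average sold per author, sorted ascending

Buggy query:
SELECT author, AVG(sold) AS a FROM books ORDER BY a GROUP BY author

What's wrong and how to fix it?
Bug: ORDER BY appears before GROUP BY; SQL clause order requires GROUP BY first

Fix: Reorder: SELECT … FROM … GROUP BY … ORDER BY …

Corrected query:
SELECT author, AVG(sold) AS a FROM books GROUP BY author ORDER BY a

Result:
author  | a    
--------+------
Orwell  | 18193
Austen  | 21927
Tolkien | 32110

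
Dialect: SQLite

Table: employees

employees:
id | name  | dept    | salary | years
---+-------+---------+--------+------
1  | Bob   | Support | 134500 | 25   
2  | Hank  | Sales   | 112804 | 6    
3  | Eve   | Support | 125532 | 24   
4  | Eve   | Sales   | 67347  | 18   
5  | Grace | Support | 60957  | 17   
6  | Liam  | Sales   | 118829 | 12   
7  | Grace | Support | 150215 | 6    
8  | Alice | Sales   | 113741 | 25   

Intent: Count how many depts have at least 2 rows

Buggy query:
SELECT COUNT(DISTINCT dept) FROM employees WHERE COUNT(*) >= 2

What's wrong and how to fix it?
Bug: COUNT(*) cannot appear in WHERE; the per-group count doesn't exist yet

Fix: Group first with HAVING COUNT(*) >= 2, then COUNT the resulting groups

Corrected query:
SELECT COUNT(*) FROM (SELECT dept FROM employees GROUP BY dept HAVING COUNT(*) >= 2)

Result:
COUNT(*)
--------
2       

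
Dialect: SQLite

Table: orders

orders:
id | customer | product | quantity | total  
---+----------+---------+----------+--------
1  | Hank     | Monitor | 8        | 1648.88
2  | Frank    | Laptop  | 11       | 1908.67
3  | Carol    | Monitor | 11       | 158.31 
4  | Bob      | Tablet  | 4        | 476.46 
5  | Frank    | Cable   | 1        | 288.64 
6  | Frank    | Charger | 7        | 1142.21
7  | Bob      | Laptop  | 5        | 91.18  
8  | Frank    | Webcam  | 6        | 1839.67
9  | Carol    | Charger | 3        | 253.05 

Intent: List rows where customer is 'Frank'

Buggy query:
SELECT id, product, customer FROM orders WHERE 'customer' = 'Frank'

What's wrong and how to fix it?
Bug: 'customer' in single quotes is a string literal, not the column; the comparison is literal-vs-literal and never true

Fix: Remove the quotes around the column name (or use double quotes for an identifier)

Corrected query:
SELECT id, product, customer FROM orders WHERE customer = 'Frank'

Result:
id | product | customer
---+---------+---------
2  | Laptop  | Frank   
5  | Cable   | Frank   
6  | Charger | Frank   
8  | Webcam  | Frank   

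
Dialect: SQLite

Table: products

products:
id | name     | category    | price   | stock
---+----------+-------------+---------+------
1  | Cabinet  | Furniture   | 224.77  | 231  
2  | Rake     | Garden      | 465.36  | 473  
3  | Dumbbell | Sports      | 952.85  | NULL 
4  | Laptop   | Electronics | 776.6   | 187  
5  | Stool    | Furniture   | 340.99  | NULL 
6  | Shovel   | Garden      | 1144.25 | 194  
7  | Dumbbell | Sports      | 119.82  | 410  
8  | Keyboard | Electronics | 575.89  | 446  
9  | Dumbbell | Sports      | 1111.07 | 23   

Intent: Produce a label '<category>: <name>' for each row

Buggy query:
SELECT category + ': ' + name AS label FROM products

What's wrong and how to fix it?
Bug: SQLite uses || for string concatenation; + coerces text to numbers (yielding 0)

Fix: Replace + with || to concatenate text

Corrected query:
SELECT category || ': ' || name AS label FROM products

Result:
label                
---------------------
Furniture: Cabinet   
Garden: Rake         
Sports: Dumbbell     
Electronics: Laptop  
Furniture: Stool     
Garden: Shovel       
Sports: Dumbbell     
Electronics: Keyboard
Sports: Dumbbell     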